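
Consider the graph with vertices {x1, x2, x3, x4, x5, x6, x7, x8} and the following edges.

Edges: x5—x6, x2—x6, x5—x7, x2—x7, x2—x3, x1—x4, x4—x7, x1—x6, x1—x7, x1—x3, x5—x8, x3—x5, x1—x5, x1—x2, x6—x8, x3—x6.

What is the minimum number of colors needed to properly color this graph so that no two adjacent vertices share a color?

4

x1, x3, x5, x6 are mutually adjacent (a clique of size 4), so at least 4 colors are needed.
One proper 4-coloring: x1=1, x2=2, x3=4, x4=2, x5=2, x6=3, x7=3, x8=1. Each edge has distinct colors on its endpoints.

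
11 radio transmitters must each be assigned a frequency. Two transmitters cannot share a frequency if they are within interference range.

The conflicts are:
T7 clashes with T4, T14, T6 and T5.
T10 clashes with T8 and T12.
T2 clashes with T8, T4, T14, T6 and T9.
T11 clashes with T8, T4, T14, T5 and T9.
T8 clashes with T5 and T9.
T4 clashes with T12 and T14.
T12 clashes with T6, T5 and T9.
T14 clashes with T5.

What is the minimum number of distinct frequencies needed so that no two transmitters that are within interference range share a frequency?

T11, T8, T9 are mutually in conflict, so at least 3 frequencies are needed.
3 frequencies suffice: frequency 1 → {T7, T2, T11, T12}; frequency 2 → {T8, T14, T6}; frequency 3 → {T10, T4, T5, T9}. Each listed conflict is separated.

3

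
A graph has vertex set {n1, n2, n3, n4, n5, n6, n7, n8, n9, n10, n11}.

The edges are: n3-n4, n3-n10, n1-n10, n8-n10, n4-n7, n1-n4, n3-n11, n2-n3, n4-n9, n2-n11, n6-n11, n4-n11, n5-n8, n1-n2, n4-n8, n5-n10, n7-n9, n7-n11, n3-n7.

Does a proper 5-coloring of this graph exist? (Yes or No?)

Yes

The chromatic number is 4. n3, n4, n7, n11 form a clique, so at least 4 colors are needed.
4 colors suffice: color 1 → {n2, n4, n6, n10}; color 2 → {n1, n8, n9, n11}; color 3 → {n3, n5}; color 4 → {n7}.
Since 5 ≥ 4, a proper 5-coloring certainly exists.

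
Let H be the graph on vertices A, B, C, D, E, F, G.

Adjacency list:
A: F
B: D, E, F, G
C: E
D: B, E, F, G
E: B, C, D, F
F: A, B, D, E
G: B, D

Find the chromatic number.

4

B, D, E, F are pairwise adjacent (a clique of size 4), so at least 4 colors are needed.
A valid assignment using 4 colors: A=2, B=3, C=1, D=4, E=2, F=1, G=1. Every edge joins two different colors.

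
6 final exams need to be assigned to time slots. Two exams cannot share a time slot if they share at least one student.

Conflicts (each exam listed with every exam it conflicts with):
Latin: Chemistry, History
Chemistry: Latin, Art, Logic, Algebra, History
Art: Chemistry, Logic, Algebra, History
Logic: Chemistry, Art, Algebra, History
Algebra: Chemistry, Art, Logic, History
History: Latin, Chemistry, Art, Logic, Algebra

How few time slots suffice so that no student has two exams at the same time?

5

Chemistry, Art, Logic, Algebra, History pairwise conflict, so at least 5 time slots are needed.
5 time slots suffice: time slot 1 → {History}; time slot 2 → {Chemistry}; time slot 3 → {Latin, Algebra}; time slot 4 → {Logic}; time slot 5 → {Art}. No two conflicting exams share a time slot.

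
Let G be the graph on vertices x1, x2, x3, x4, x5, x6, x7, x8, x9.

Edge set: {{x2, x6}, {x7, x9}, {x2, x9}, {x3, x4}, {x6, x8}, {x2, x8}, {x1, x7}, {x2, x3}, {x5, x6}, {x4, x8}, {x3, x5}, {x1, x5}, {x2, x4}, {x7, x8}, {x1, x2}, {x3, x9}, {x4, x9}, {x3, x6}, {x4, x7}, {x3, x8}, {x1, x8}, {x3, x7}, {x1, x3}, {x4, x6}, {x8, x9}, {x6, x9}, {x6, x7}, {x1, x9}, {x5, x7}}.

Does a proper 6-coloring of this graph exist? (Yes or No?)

The chromatic number is 6. x2, x3, x4, x6, x8, x9 are mutually adjacent (a clique of size 6), so at least 6 colors are needed.
A valid assignment using 6 colors: x1=5, x2=3, x3=1, x4=6, x5=2, x6=5, x7=3, x8=4, x9=2.
That is already a proper 6-coloring.

Yes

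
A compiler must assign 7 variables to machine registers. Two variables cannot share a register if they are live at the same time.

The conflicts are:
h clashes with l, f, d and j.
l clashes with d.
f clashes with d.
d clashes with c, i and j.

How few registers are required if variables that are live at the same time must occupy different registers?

h, f, d are mutually in conflict, so at least 3 registers are needed.
3 registers suffice: register 1 → {d}; register 2 → {h, c, i}; register 3 → {l, f, j}. Each listed conflict is separated.

3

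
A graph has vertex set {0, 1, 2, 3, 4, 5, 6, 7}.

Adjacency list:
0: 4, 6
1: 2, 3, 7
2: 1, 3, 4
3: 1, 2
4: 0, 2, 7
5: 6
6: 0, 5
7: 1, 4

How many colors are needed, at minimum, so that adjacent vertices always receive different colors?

3

1, 2, 3 are pairwise adjacent, so at least 3 colors are needed.
3 colors suffice: 0=b, 1=a, 2=b, 3=c, 4=a, 5=b, 6=a, 7=b. No two adjacent vertices share a color.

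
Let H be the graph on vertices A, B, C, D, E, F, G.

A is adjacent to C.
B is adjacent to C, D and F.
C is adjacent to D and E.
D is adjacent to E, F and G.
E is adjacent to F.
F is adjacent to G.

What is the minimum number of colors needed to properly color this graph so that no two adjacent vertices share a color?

B, C, D are pairwise adjacent, so at least 3 colors are needed.
3 colors suffice: color 1 → {A, D}; color 2 → {C, F}; color 3 → {B, E, G}. Each edge has distinct colors on its endpoints.

3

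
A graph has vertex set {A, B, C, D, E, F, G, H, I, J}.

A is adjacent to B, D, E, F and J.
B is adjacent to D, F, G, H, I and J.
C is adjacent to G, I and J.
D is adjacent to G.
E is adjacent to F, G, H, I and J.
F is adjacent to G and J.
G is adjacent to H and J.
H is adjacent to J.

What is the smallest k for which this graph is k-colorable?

B, F, G, J are pairwise adjacent (a clique of size 4), so at least 4 colors are needed.
4 colors suffice: A=2, B=1, C=1, D=3, E=1, F=4, G=2, H=4, I=2, J=3. Every edge joins two different colors.

4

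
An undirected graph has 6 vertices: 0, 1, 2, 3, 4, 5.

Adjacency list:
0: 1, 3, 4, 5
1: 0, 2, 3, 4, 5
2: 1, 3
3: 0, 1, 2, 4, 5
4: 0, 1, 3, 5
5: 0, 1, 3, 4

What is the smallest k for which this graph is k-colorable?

5

0, 1, 3, 4, 5 form a clique, so at least 5 colors are needed.
5 colors suffice: 0=yellow, 1=red, 2=green, 3=blue, 4=purple, 5=green. Every edge joins two different colors.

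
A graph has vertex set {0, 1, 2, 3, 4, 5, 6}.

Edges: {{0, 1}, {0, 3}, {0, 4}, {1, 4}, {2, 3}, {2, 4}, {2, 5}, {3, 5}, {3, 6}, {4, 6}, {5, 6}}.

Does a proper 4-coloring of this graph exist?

The chromatic number is 3. 0, 1, 4 are pairwise adjacent, so at least 3 colors are needed.
3 colors suffice: color red → {3, 4}; color blue → {0, 5}; color green → {1, 2, 6}.
Since 4 ≥ 3, a proper 4-coloring certainly exists.

Yes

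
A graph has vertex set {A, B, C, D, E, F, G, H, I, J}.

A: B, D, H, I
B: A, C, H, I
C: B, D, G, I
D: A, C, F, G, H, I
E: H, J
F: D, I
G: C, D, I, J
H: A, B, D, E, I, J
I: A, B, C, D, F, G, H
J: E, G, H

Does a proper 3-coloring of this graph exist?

No

C, D, G, I form a clique, so at least 4 colors are needed.
So 3 colors are not enough.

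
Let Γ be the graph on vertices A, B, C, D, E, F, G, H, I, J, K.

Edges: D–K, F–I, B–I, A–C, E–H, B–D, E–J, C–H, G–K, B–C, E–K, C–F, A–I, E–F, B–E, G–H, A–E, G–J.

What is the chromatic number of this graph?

B and C are adjacent, so at least 2 colors are needed.
2 colors suffice: color 1 → {C, D, E, G, I}; color 2 → {A, B, F, H, J, K}. No two adjacent vertices share a color.

2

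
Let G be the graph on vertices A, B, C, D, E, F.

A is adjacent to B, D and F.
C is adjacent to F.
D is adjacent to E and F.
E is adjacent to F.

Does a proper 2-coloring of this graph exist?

A, D, F are mutually adjacent, so at least 3 colors are needed.
So 2 colors are not enough.

No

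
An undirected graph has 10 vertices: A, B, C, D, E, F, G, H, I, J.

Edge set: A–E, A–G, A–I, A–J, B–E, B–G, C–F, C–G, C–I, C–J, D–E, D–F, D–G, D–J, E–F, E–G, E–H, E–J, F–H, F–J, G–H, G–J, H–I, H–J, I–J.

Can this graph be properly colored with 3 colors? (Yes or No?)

D, E, F, J form a clique, so at least 4 colors are needed.
So 3 colors are not enough.

No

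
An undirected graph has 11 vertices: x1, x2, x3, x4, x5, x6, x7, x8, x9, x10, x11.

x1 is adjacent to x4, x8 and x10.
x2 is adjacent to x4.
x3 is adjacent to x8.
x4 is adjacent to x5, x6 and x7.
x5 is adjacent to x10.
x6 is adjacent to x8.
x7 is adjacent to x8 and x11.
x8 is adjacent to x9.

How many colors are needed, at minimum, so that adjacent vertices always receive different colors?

x8 and x9 are adjacent, so at least 2 colors are needed.
2 colors suffice: color 1 → {x4, x8, x10, x11}; color 2 → {x1, x2, x3, x5, x6, x7, x9}. Every edge joins two different colors.

2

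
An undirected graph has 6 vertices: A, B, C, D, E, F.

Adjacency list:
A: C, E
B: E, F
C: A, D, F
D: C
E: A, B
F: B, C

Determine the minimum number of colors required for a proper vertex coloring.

3

The cycle F-C-A-E-B-F has odd length 5, so it cannot be 2-colored; at least 3 colors are needed.
3 colors suffice: A=2, B=1, C=1, D=2, E=3, F=2. Each edge has distinct colors on its endpoints.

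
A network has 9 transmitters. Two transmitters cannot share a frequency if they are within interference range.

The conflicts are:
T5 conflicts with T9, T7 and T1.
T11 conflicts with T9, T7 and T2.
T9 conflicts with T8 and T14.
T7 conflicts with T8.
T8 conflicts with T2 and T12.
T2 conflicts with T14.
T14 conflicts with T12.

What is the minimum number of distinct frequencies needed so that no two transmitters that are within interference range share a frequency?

T14 and T12 conflict, so at least 2 frequencies are needed.
2 frequencies suffice: T5=2, T11=2, T9=1, T7=1, T8=2, T1=1, T2=1, T14=2, T12=1. No two conflicting transmitters share a frequency.

2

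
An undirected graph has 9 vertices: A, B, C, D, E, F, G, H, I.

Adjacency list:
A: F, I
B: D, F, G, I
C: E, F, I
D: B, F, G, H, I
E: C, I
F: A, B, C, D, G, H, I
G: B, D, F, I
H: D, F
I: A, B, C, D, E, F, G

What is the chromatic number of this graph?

5

B, D, F, G, I form a clique, so at least 5 colors are needed.
5 colors suffice: color 1 → {H, I}; color 2 → {E, F}; color 3 → {A, C, D}; color 4 → {B}; color 5 → {G}. No two adjacent vertices share a color.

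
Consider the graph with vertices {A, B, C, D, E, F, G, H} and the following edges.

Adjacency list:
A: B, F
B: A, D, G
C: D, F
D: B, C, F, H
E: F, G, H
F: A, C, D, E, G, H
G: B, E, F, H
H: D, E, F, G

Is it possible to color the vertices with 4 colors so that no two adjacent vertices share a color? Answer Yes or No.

The chromatic number is 4. E, F, G, H are mutually adjacent (a clique of size 4), so at least 4 colors are needed.
4 colors suffice: A=blue, B=red, C=blue, D=green, E=yellow, F=red, G=green, H=blue.
That is already a proper 4-coloring.

Yes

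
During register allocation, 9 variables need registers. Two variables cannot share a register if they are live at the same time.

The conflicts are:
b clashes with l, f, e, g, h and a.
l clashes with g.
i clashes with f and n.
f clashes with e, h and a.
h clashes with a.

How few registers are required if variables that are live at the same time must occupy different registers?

b, f, h, a all conflict with each other, so at least 4 registers are needed.
4 registers suffice: register 1 → {b, i}; register 2 → {f, n, g}; register 3 → {l, e, h}; register 4 → {a}. Each listed conflict is separated.

4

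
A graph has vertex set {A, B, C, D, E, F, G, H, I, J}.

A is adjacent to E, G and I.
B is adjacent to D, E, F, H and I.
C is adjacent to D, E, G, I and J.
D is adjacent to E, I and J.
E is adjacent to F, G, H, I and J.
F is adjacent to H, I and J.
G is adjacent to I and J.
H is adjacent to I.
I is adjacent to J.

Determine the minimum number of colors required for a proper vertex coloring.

B, E, F, H, I are pairwise adjacent (a clique of size 5), so at least 5 colors are needed.
5 colors suffice: A=green, B=green, C=purple, D=yellow, E=blue, F=yellow, G=yellow, H=purple, I=red, J=green. Each edge has distinct colors on its endpoints.

5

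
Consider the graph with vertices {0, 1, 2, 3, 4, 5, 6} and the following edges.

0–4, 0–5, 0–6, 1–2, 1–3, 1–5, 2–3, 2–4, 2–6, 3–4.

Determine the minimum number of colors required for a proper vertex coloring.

3

2, 3, 4 are pairwise adjacent, so at least 3 colors are needed.
3 colors suffice: color red → {0, 2}; color blue → {3, 5, 6}; color green → {1, 4}. Every edge joins two different colors.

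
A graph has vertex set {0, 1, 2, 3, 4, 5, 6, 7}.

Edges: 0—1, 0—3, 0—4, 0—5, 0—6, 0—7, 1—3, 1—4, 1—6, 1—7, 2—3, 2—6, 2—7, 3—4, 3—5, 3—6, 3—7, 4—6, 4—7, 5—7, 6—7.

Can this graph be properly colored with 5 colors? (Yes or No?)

No

0, 1, 3, 4, 6, 7 are mutually adjacent (a clique of size 6), so at least 6 colors are needed.
So 5 colors are not enough.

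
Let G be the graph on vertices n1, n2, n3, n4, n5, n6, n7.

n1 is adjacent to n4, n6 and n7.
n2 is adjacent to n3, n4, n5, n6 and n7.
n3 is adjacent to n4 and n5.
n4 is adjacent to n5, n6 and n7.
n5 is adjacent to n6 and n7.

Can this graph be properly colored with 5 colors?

Yes

The chromatic number is 4. n2, n4, n5, n7 are pairwise adjacent (a clique of size 4), so at least 4 colors are needed.
A valid assignment using 4 colors: n1=B, n2=B, n3=Y, n4=R, n5=G, n6=Y, n7=Y.
Since 5 ≥ 4, a proper 5-coloring certainly exists.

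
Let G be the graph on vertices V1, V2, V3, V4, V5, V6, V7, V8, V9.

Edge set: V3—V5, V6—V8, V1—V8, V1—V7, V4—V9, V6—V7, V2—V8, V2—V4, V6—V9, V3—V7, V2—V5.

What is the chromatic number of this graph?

The cycle V2-V4-V9-V6-V8-V2 has odd length 5, so it cannot be 2-colored; at least 3 colors are needed.
One proper 3-coloring: V1=2, V2=2, V3=2, V4=3, V5=1, V6=2, V7=1, V8=1, V9=1. Each edge has distinct colors on its endpoints.

3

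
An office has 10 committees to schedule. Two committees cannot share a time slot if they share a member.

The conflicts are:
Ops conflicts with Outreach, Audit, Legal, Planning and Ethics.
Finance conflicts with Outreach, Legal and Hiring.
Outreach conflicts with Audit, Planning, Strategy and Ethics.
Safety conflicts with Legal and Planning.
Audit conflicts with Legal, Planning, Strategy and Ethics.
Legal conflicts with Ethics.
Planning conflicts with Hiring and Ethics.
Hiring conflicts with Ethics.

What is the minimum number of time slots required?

Ops, Outreach, Audit, Planning, Ethics pairwise conflict, so at least 5 time slots are needed.
A valid assignment using 5 time slots: Ops=5, Finance=1, Outreach=3, Safety=1, Audit=2, Legal=3, Planning=4, Strategy=1, Hiring=2, Ethics=1. Each listed conflict is separated.

5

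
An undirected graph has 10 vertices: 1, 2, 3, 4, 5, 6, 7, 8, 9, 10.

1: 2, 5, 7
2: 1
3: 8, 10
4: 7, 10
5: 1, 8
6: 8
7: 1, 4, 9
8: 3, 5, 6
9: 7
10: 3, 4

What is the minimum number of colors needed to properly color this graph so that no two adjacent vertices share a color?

3

The cycle 5-8-3-10-4-7-1-5 has odd length 7, so it cannot be 2-colored; at least 3 colors are needed.
3 colors suffice: color a → {2, 7, 8, 10}; color b → {1, 3, 4, 6, 9}; color c → {5}. No two adjacent vertices share a color.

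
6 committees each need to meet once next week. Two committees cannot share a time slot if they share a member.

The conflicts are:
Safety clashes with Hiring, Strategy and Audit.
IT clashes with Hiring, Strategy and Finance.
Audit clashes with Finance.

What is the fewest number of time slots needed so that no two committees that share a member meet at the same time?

3

The cycle Finance-IT-Strategy-Safety-Audit-Finance has odd length 5, so it cannot be 2-colored; at least 3 time slots are needed.
Using 3 time slots: Safety=1, IT=1, Hiring=2, Strategy=2, Audit=3, Finance=2. Each listed conflict is separated.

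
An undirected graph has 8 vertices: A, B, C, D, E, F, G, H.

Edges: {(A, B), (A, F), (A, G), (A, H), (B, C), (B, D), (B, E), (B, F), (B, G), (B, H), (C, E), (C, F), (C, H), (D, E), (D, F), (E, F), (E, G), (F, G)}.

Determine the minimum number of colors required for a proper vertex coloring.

4

A, B, F, G are mutually adjacent (a clique of size 4), so at least 4 colors are needed.
4 colors suffice: color 1 → {B}; color 2 → {F, H}; color 3 → {A, E}; color 4 → {C, D, G}. No two adjacent vertices share a color.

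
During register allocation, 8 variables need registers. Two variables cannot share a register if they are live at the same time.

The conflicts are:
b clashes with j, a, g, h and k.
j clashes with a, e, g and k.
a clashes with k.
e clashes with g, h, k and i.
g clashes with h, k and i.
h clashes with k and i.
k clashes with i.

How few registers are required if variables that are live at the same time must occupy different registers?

e, g, h, k, i all conflict with each other, so at least 5 registers are needed.
Using 5 registers: b=4, j=3, a=2, e=4, g=2, h=3, k=1, i=5. Every pair that conflicts lands in different registers.

5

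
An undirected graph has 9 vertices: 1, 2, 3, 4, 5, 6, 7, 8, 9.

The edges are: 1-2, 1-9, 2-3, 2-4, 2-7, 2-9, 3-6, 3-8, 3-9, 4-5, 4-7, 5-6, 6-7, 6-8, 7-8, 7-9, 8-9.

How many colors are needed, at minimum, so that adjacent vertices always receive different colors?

3

6, 7, 8 are mutually adjacent, so at least 3 colors are needed.
3 colors suffice: color red → {1, 3, 5, 7}; color blue → {2, 8}; color green → {4, 6, 9}. Every edge joins two different colors.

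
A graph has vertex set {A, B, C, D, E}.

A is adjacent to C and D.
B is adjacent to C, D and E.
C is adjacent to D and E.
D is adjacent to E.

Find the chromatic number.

B, C, D, E are mutually adjacent (a clique of size 4), so at least 4 colors are needed.
A valid assignment using 4 colors: A=green, B=green, C=red, D=blue, E=yellow. Each edge has distinct colors on its endpoints.

4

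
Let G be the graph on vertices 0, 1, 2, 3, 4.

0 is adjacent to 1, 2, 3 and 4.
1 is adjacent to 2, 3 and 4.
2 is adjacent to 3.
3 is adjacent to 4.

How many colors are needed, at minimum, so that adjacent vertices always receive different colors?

4

0, 1, 3, 4 form a clique, so at least 4 colors are needed.
4 colors suffice: 0=a, 1=c, 2=d, 3=b, 4=d. Every edge joins two different colors.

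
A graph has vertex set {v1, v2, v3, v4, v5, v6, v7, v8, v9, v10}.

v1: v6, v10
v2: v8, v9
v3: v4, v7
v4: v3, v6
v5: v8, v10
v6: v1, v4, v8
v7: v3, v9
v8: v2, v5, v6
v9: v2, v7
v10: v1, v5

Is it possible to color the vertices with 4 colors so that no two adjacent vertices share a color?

Yes

The chromatic number is 3. The cycle v8-v5-v10-v1-v6-v8 has odd length 5, so it cannot be 2-colored; at least 3 colors are needed.
3 colors suffice: color R → {v4, v7, v8, v10}; color B → {v2, v3, v5, v6}; color G → {v1, v9}.
Since 4 ≥ 3, a proper 4-coloring certainly exists.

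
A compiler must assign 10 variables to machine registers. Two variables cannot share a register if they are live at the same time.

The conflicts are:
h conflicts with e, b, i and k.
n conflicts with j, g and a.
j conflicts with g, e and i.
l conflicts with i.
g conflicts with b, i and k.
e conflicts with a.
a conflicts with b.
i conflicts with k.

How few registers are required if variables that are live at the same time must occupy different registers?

3

n, j, g all conflict with each other, so at least 3 registers are needed.
3 registers suffice: register 1 → {h, l, g, a}; register 2 → {n, e, b, i}; register 3 → {j, k}. Each listed conflict is separated.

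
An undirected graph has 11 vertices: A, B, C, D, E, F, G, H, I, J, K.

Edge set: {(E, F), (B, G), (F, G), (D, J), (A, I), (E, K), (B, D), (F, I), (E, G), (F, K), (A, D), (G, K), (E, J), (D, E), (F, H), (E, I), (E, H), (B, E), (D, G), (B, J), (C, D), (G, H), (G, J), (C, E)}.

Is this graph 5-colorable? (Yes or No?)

Yes

The chromatic number is 5. B, D, E, G, J form a clique, so at least 5 colors are needed.
5 colors suffice: color red → {A, E}; color blue → {C, G, I}; color green → {D, F}; color yellow → {B, H, K}; color purple → {J}.
That is already a proper 5-coloring.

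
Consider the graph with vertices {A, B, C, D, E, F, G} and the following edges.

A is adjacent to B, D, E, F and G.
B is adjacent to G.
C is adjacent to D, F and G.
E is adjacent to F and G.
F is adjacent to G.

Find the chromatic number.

4

A, E, F, G are pairwise adjacent (a clique of size 4), so at least 4 colors are needed.
4 colors suffice: color 1 → {D, G}; color 2 → {A, C}; color 3 → {B, F}; color 4 → {E}. Each edge has distinct colors on its endpoints.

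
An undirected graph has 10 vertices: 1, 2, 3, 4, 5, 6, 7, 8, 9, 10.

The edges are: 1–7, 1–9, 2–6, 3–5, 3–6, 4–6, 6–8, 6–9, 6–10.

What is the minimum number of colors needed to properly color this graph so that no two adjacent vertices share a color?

2

2 and 6 are adjacent, so at least 2 colors are needed.
2 colors suffice: color a → {1, 5, 6}; color b → {2, 3, 4, 7, 8, 9, 10}. Every edge joins two different colors.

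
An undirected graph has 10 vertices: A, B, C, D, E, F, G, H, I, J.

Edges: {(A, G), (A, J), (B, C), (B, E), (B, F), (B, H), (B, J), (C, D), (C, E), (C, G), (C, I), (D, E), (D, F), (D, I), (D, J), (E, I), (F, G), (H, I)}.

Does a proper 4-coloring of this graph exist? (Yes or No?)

The chromatic number is 4. C, D, E, I form a clique, so at least 4 colors are needed.
A valid assignment using 4 colors: A=green, B=blue, C=red, D=blue, E=green, F=red, G=blue, H=red, I=yellow, J=red.
That is already a proper 4-coloring.

Yes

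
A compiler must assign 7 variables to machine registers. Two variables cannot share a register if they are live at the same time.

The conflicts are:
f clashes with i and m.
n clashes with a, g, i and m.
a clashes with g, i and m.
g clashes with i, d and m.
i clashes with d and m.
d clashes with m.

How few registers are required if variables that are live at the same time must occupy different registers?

n, a, g, i, m pairwise conflict, so at least 5 registers are needed.
A valid assignment using 5 registers: f=3, n=4, a=5, g=3, i=2, d=4, m=1. Every pair that conflicts lands in different registers.

5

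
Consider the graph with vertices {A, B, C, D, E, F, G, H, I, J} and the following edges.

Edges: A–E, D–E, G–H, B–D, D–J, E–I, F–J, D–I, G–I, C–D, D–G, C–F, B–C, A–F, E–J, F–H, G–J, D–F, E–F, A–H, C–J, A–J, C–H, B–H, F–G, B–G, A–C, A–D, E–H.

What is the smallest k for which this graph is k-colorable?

5

A, D, E, F, J are mutually adjacent (a clique of size 5), so at least 5 colors are needed.
5 colors suffice: color 1 → {D, H}; color 2 → {B, F, I}; color 3 → {C, E, G}; color 4 → {J}; color 5 → {A}. Each edge has distinct colors on its endpoints.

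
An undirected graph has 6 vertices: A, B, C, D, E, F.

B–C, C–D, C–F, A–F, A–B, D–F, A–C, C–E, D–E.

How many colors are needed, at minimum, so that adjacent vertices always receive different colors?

C, D, F are pairwise adjacent, so at least 3 colors are needed.
3 colors suffice: color red → {C}; color blue → {A, D}; color green → {B, E, F}. No two adjacent vertices share a color.

3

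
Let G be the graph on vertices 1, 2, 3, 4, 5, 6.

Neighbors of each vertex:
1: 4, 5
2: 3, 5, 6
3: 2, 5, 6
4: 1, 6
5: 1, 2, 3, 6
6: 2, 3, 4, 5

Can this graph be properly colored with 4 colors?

The chromatic number is 4. 2, 3, 5, 6 are pairwise adjacent (a clique of size 4), so at least 4 colors are needed.
A valid assignment using 4 colors: 1=a, 2=d, 3=c, 4=b, 5=b, 6=a.
That is already a proper 4-coloring.

Yes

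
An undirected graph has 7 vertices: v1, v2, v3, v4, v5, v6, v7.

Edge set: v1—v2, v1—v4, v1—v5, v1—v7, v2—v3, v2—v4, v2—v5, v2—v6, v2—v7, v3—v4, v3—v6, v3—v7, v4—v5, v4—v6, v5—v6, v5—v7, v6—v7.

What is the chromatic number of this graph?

4

v2, v3, v6, v7 form a clique, so at least 4 colors are needed.
4 colors suffice: v1=3, v2=1, v3=4, v4=2, v5=4, v6=3, v7=2. Every edge joins two different colors.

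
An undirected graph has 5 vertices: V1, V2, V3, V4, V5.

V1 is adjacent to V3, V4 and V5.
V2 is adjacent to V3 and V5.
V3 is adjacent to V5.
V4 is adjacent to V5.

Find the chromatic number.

3

V1, V4, V5 are mutually adjacent, so at least 3 colors are needed.
3 colors suffice: color 1 → {V5}; color 2 → {V1, V2}; color 3 → {V3, V4}. Every edge joins two different colors.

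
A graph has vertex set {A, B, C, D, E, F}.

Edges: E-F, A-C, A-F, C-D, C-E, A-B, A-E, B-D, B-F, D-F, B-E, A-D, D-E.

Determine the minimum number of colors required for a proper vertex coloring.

A, B, D, E, F are mutually adjacent (a clique of size 5), so at least 5 colors are needed.
5 colors suffice: color 1 → {E}; color 2 → {D}; color 3 → {A}; color 4 → {B, C}; color 5 → {F}. No two adjacent vertices share a color.

5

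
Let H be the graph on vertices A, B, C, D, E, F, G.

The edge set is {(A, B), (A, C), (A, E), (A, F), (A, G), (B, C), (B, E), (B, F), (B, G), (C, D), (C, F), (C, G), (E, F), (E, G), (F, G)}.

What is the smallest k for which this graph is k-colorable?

5

A, B, E, F, G form a clique, so at least 5 colors are needed.
5 colors suffice: color 1 → {B, D}; color 2 → {F}; color 3 → {G}; color 4 → {C, E}; color 5 → {A}. Every edge joins two different colors.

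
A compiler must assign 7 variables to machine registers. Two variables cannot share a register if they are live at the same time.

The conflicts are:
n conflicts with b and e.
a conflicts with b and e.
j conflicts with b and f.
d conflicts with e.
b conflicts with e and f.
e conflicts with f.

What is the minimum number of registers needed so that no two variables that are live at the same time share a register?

j, b, f are mutually in conflict, so at least 3 registers are needed.
3 registers suffice: register 1 → {j, e}; register 2 → {d, b}; register 3 → {n, a, f}. Each listed conflict is separated.

3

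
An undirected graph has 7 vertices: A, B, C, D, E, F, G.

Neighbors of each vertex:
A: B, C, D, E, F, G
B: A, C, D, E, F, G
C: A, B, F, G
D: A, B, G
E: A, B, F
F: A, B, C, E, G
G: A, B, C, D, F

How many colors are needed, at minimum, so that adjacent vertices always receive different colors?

A, B, C, F, G are pairwise adjacent (a clique of size 5), so at least 5 colors are needed.
A valid assignment using 5 colors: A=2, B=1, C=5, D=4, E=3, F=4, G=3. Each edge has distinct colors on its endpoints.

5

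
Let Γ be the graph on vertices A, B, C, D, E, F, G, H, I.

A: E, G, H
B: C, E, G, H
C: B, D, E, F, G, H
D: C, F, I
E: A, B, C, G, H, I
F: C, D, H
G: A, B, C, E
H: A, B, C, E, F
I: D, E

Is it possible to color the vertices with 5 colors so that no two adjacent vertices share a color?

The chromatic number is 4. B, C, E, G are pairwise adjacent (a clique of size 4), so at least 4 colors are needed.
4 colors suffice: color 1 → {A, C, I}; color 2 → {E, F}; color 3 → {D, G, H}; color 4 → {B}.
Since 5 ≥ 4, a proper 5-coloring certainly exists.

Yes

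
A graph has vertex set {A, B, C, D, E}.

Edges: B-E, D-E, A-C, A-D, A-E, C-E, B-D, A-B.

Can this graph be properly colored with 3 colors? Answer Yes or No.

No

A, B, D, E are pairwise adjacent (a clique of size 4), so at least 4 colors are needed.
So 3 colors are not enough.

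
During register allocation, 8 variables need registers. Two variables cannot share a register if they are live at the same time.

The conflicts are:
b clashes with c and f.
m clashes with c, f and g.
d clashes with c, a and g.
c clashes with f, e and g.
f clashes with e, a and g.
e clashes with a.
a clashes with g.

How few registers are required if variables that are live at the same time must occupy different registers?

4

m, c, f, g all conflict with each other, so at least 4 registers are needed.
Using 4 registers: b=3, m=4, d=2, c=1, f=2, e=3, a=1, g=3. No two conflicting variables share a register.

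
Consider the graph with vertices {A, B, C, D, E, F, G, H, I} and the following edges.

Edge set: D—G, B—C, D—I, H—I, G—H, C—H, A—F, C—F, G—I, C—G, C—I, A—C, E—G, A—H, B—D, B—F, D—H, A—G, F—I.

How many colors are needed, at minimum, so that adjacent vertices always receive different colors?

4

C, G, H, I form a clique, so at least 4 colors are needed.
4 colors suffice: color red → {F, G}; color blue → {C, D, E}; color green → {A, B, I}; color yellow → {H}. Each edge has distinct colors on its endpoints.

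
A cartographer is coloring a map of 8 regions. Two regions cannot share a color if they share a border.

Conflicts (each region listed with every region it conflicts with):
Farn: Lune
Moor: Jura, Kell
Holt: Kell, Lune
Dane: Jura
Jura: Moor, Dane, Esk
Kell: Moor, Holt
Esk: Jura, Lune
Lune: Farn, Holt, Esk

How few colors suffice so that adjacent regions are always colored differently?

2

Dane and Jura conflict, so at least 2 colors are needed.
2 colors suffice: color 1 → {Jura, Kell, Lune}; color 2 → {Farn, Moor, Holt, Dane, Esk}. No two conflicting regions share a color.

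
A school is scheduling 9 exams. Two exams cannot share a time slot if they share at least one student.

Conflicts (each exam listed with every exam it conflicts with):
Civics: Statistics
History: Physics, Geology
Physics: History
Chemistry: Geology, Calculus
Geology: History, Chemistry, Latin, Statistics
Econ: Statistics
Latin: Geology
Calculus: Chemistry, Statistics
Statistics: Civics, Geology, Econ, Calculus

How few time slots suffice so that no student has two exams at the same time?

2

History and Physics conflict, so at least 2 time slots are needed.
2 time slots suffice: Civics=1, History=2, Physics=1, Chemistry=2, Geology=1, Econ=1, Latin=2, Calculus=1, Statistics=2. Every pair that conflicts lands in different time slots.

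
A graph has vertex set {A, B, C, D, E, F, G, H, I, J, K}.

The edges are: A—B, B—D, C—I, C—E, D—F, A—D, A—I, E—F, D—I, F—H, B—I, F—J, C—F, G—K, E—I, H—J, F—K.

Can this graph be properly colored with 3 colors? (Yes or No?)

No

A, B, D, I form a clique, so at least 4 colors are needed.
So 3 colors are not enough.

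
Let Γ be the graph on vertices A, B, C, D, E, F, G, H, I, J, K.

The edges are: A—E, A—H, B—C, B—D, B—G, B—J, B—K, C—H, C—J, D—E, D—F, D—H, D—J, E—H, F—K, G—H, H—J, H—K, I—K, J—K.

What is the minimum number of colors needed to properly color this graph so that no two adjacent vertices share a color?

A, E, H are pairwise adjacent, so at least 3 colors are needed.
One proper 3-coloring: A=blue, B=red, C=blue, D=blue, E=green, F=red, G=blue, H=red, I=red, J=green, K=blue. No two adjacent vertices share a color.

3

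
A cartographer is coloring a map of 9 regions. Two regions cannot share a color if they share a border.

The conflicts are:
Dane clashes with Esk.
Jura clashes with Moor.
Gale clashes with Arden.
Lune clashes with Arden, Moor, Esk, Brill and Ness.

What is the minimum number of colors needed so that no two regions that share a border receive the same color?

2

Lune and Arden conflict, so at least 2 colors are needed.
2 colors suffice: color 1 → {Dane, Jura, Gale, Lune}; color 2 → {Arden, Moor, Esk, Brill, Ness}. No two conflicting regions share a color.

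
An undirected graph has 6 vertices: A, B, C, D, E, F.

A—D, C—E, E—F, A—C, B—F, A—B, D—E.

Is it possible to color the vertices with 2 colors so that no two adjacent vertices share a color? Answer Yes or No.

No

The cycle B-A-C-E-F-B has odd length 5, so it cannot be 2-colored; at least 3 colors are needed.
So 2 colors are not enough.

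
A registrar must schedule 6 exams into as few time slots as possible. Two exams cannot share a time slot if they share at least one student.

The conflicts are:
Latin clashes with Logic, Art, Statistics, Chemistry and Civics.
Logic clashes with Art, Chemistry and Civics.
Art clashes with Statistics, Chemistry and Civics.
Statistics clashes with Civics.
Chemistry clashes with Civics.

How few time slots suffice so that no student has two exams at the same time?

Latin, Logic, Art, Chemistry, Civics pairwise conflict, so at least 5 time slots are needed.
Using 5 time slots: Latin=1, Logic=4, Art=2, Statistics=4, Chemistry=5, Civics=3. No two conflicting exams share a time slot.

5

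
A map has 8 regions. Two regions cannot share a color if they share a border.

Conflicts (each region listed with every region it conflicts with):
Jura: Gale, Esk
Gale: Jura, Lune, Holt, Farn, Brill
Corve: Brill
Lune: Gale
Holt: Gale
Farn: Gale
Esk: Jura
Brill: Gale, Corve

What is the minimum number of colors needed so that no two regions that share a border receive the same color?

2

Gale and Farn conflict, so at least 2 colors are needed.
One proper 2-coloring: Jura=2, Gale=1, Corve=1, Lune=2, Holt=2, Farn=2, Esk=1, Brill=2. Every pair that conflicts lands in different colors.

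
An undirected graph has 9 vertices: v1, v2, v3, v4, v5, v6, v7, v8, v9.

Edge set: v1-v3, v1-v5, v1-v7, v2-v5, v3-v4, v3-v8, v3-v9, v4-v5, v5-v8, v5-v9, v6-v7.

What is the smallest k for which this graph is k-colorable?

v4 and v5 are adjacent, so at least 2 colors are needed.
2 colors suffice: color 1 → {v3, v5, v7}; color 2 → {v1, v2, v4, v6, v8, v9}. No two adjacent vertices share a color.

2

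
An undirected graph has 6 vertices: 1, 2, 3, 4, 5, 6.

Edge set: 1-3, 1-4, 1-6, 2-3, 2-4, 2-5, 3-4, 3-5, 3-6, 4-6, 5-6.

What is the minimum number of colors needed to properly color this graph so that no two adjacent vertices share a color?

1, 3, 4, 6 are mutually adjacent (a clique of size 4), so at least 4 colors are needed.
4 colors suffice: color red → {3}; color blue → {2, 6}; color green → {4, 5}; color yellow → {1}. No two adjacent vertices share a color.

4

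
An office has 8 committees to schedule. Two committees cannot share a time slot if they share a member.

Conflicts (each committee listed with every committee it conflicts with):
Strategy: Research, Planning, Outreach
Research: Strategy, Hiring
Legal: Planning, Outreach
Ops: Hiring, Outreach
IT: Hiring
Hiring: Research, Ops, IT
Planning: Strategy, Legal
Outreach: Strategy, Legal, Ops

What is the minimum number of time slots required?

The cycle Outreach-Ops-Hiring-Research-Strategy-Outreach has odd length 5, so it cannot be 2-colored; at least 3 time slots are needed.
Using 3 time slots: Strategy=1, Research=2, Legal=1, Ops=3, IT=2, Hiring=1, Planning=2, Outreach=2. No two conflicting committees share a time slot.

3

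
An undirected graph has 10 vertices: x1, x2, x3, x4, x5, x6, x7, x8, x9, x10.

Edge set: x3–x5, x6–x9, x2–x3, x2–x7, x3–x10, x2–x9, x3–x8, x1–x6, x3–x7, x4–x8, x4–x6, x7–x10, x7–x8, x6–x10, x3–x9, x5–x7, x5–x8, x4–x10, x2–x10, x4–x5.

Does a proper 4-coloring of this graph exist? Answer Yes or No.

The chromatic number is 4. x3, x5, x7, x8 are mutually adjacent (a clique of size 4), so at least 4 colors are needed.
A valid assignment using 4 colors: x1=R, x2=Y, x3=R, x4=R, x5=Y, x6=B, x7=B, x8=G, x9=G, x10=G.
That is already a proper 4-coloring.

Yes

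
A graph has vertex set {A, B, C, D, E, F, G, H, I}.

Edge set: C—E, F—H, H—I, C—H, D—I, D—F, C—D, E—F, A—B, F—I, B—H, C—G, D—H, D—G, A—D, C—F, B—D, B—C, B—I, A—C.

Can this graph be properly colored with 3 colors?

No

B, C, D, H form a clique, so at least 4 colors are needed.
So 3 colors are not enough.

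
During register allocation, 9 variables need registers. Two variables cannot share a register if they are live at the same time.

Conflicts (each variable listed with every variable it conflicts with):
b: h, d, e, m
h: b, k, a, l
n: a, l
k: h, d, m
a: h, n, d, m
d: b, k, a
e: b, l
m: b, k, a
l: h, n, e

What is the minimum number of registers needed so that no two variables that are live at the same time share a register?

2

a and m conflict, so at least 2 registers are needed.
2 registers suffice: register 1 → {b, k, a, l}; register 2 → {h, n, d, e, m}. Every pair that conflicts lands in different registers.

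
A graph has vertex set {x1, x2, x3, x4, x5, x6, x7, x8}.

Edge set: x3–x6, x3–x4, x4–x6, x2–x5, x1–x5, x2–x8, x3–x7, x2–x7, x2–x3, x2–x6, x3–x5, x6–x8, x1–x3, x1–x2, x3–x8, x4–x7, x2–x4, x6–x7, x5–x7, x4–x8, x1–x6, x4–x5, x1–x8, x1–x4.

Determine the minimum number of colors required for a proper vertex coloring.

x1, x2, x3, x4, x6, x8 are pairwise adjacent (a clique of size 6), so at least 6 colors are needed.
6 colors suffice: color 1 → {x2}; color 2 → {x4}; color 3 → {x3}; color 4 → {x1, x7}; color 5 → {x5, x6}; color 6 → {x8}. Each edge has distinct colors on its endpoints.

6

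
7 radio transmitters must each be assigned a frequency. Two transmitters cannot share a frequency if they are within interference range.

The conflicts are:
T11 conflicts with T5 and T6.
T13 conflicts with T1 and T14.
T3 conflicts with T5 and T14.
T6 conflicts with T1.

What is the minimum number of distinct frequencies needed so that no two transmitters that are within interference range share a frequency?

3

The cycle T5-T3-T14-T13-T1-T6-T11-T5 has odd length 7, so it cannot be 2-colored; at least 3 frequencies are needed.
3 frequencies suffice: frequency 1 → {T11, T13, T3}; frequency 2 → {T5, T6, T14}; frequency 3 → {T1}. Each listed conflict is separated.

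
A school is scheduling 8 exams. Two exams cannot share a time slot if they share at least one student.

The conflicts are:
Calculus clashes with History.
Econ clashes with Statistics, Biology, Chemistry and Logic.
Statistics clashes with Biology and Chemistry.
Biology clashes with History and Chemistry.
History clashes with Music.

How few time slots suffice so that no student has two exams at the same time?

Econ, Statistics, Biology, Chemistry pairwise conflict, so at least 4 time slots are needed.
4 time slots suffice: Calculus=1, Econ=2, Statistics=4, Biology=1, History=2, Music=1, Chemistry=3, Logic=1. Each listed conflict is separated.

4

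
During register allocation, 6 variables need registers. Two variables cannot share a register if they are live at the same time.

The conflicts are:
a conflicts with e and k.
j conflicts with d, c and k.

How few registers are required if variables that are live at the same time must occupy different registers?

j and k conflict, so at least 2 registers are needed.
2 registers suffice: register 1 → {a, j}; register 2 → {d, c, e, k}. Each listed conflict is separated.

2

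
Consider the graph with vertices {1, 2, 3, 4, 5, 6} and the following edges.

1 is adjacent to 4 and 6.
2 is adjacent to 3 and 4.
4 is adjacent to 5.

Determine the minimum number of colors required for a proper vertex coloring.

2

2 and 3 are adjacent, so at least 2 colors are needed.
2 colors suffice: color red → {3, 4, 6}; color blue → {1, 2, 5}. No two adjacent vertices share a color.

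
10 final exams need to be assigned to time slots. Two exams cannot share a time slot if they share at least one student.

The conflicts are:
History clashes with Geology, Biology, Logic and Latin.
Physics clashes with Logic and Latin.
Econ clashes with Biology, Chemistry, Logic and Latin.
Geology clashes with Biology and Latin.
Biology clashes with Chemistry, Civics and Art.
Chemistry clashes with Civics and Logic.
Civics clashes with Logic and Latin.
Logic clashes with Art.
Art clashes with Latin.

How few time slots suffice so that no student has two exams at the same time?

3

Chemistry, Civics, Logic are mutually in conflict, so at least 3 time slots are needed.
3 time slots suffice: time slot 1 → {Biology, Logic, Latin}; time slot 2 → {History, Physics, Chemistry, Art}; time slot 3 → {Econ, Geology, Civics}. Each listed conflict is separated.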